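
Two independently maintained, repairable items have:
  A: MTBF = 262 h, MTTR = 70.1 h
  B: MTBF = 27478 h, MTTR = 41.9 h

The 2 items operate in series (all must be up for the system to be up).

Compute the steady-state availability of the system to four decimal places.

A(A) = MTBF/(MTBF+MTTR) = 262/(262+70.1) = 0.788919
A(B) = MTBF/(MTBF+MTTR) = 27478/(27478+41.9) = 0.998477
Series availability: 0.788919 × 0.998477 = 0.7877

0.7877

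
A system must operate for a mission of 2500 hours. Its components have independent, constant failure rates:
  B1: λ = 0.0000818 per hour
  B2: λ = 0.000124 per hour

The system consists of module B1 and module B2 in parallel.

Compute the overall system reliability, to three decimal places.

0.951

R(B1) = exp(−0.0000818 × 2500) = 0.81505
R(B2) = exp(−0.000124 × 2500) = 0.73345
Parallel (B1 and B2): 1 − (1 − 0.81505)(1 − 0.73345) = 0.951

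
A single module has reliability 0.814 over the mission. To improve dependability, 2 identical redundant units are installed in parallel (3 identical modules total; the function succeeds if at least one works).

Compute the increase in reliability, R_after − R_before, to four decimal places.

R_before = 0.814
R_after = 1 − (1 − 0.814)^3 = 0.9936
ΔR = 0.9936 − 0.814 = 0.1796

0.1796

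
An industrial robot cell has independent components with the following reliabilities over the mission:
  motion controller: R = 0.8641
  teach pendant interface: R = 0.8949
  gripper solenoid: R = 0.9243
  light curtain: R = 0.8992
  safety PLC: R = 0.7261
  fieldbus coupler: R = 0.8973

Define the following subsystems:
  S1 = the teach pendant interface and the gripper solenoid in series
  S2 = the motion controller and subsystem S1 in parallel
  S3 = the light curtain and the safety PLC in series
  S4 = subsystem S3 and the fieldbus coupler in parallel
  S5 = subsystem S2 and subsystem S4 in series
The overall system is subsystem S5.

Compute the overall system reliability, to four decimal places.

0.9417

Series (teach pendant interface and gripper solenoid): 0.894900 × 0.924300 = 0.827156
Parallel (motion controller and [0.827156]): 1 − (1 − 0.864100)(1 − 0.827156) = 0.976511
Series (light curtain and safety PLC): 0.899200 × 0.726100 = 0.652909
Parallel ([0.652909] and fieldbus coupler): 1 − (1 − 0.652909)(1 − 0.897300) = 0.964354
Series ([0.976511] and [0.964354]): 0.976511 × 0.964354 = 0.9417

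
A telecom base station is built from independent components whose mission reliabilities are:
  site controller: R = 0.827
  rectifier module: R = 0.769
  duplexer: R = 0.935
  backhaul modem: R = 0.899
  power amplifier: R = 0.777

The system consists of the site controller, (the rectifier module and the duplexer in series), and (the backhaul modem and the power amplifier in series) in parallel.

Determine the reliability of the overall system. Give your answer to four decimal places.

0.9853

Series (rectifier module and duplexer): 0.769000 × 0.935000 = 0.719015
Series (backhaul modem and power amplifier): 0.899000 × 0.777000 = 0.698523
Parallel (site controller, [0.719015], and [0.698523]): 1 − (1 − 0.827000)(1 − 0.719015)(1 − 0.698523) = 0.9853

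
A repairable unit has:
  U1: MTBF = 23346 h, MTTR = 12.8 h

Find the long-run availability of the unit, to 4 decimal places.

A(U1) = MTBF/(MTBF+MTTR) = 23346/(23346+12.8) = 0.9995

0.9995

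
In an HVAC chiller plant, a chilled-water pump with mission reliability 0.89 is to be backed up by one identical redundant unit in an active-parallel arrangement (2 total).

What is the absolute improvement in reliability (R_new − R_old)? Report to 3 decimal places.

R_before = 0.89
R_after = 1 − (1 − 0.89)^2 = 0.988
ΔR = 0.988 − 0.89 = 0.098

0.098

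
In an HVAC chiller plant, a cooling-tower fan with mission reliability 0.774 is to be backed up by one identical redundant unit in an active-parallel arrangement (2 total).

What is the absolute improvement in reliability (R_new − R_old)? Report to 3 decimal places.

R_before = 0.774
R_after = 1 − (1 − 0.774)^2 = 0.949
ΔR = 0.949 − 0.774 = 0.175

0.175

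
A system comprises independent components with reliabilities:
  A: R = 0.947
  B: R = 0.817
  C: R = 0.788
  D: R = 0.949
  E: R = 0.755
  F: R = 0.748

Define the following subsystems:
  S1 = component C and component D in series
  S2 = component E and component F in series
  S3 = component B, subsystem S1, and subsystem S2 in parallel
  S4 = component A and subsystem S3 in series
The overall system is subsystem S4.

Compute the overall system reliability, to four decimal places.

Series (C and D): 0.788000 × 0.949000 = 0.747812
Series (E and F): 0.755000 × 0.748000 = 0.564740
Parallel (B, [0.747812], and [0.564740]): 1 − (1 − 0.817000)(1 − 0.747812)(1 − 0.564740) = 0.979913
Series (A and [0.979913]): 0.947000 × 0.979913 = 0.9280

0.9280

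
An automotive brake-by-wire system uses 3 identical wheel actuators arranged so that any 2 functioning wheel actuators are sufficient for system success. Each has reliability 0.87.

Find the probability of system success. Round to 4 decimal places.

0.9537

R = Σ_{i=2}^{3} C(3,i) p^i (1−p)^{3−i} with p = 0.87
C(3,2)·0.87^2·0.13^1 = 0.295191
C(3,3)·0.87^3·0.13^0 = 0.658503
Sum = 0.9537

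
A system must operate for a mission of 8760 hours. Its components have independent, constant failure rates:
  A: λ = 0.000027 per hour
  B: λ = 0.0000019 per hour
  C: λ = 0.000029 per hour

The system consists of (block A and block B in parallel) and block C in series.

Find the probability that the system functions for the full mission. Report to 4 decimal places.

R(A) = exp(−0.000027 × 8760) = 0.789370
R(B) = exp(−0.0000019 × 8760) = 0.983494
R(C) = exp(−0.000029 × 8760) = 0.775661
Parallel (A and B): 1 − (1 − 0.789370)(1 − 0.983494) = 0.996523
Series ([0.996523] and C): 0.996523 × 0.775661 = 0.7730

0.7730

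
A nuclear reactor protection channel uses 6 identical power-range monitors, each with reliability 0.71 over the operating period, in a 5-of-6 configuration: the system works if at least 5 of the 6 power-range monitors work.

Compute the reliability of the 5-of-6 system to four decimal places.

R = Σ_{i=5}^{6} C(6,i) p^i (1−p)^{6−i} with p = 0.71
C(6,5)·0.71^5·0.29^1 = 0.313936
C(6,6)·0.71^6·0.29^0 = 0.128100
Sum = 0.4420

0.4420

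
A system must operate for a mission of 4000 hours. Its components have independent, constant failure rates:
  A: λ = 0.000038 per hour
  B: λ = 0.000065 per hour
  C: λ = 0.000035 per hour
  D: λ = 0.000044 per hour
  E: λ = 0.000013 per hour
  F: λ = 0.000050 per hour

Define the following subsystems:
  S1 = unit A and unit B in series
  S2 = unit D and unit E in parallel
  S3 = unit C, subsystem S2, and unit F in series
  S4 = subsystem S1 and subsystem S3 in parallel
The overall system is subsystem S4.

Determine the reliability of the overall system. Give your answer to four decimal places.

0.9007

R(A) = exp(−0.000038 × 4000) = 0.858988
R(B) = exp(−0.000065 × 4000) = 0.771052
R(C) = exp(−0.000035 × 4000) = 0.869358
R(D) = exp(−0.000044 × 4000) = 0.838618
R(E) = exp(−0.000013 × 4000) = 0.949329
R(F) = exp(−0.000050 × 4000) = 0.818731
Series (A and B): 0.858988 × 0.771052 = 0.662324
Parallel (D and E): 1 − (1 − 0.838618)(1 − 0.949329) = 0.991823
Series (C, [0.991823], and F): 0.869358 × 0.991823 × 0.818731 = 0.705950
Parallel ([0.662324] and [0.705950]): 1 − (1 − 0.662324)(1 − 0.705950) = 0.9007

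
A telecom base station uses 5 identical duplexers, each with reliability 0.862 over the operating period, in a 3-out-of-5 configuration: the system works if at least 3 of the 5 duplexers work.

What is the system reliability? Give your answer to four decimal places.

0.9789

R = Σ_{i=3}^{5} C(5,i) p^i (1−p)^{5−i} with p = 0.862
C(5,3)·0.862^3·0.138^2 = 0.121978
C(5,4)·0.862^4·0.138^1 = 0.380959
C(5,5)·0.862^5·0.138^0 = 0.475923
Sum = 0.9789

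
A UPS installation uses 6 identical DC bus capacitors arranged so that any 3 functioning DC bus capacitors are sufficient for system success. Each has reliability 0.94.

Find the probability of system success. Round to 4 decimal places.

0.9998

R = Σ_{i=3}^{6} C(6,i) p^i (1−p)^{6−i} with p = 0.94
C(6,3)·0.94^3·0.06^3 = 0.003588
C(6,4)·0.94^4·0.06^2 = 0.042160
C(6,5)·0.94^5·0.06^1 = 0.264205
C(6,6)·0.94^6·0.06^0 = 0.689870
Sum = 0.9998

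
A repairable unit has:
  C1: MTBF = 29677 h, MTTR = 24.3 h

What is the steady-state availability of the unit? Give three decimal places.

A(C1) = MTBF/(MTBF+MTTR) = 29677/(29677+24.3) = 0.999

0.999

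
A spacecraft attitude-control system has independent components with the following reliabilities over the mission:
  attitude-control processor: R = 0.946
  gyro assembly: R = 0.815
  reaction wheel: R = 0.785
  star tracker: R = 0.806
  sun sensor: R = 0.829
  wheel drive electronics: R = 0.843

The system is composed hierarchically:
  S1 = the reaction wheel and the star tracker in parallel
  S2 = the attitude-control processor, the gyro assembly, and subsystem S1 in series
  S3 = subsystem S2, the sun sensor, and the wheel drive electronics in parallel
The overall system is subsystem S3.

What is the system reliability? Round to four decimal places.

0.9930

Parallel (reaction wheel and star tracker): 1 − (1 − 0.785000)(1 − 0.806000) = 0.958290
Series (attitude-control processor, gyro assembly, and [0.958290]): 0.946000 × 0.815000 × 0.958290 = 0.738832
Parallel ([0.738832], sun sensor, and wheel drive electronics): 1 − (1 − 0.738832)(1 − 0.829000)(1 − 0.843000) = 0.9930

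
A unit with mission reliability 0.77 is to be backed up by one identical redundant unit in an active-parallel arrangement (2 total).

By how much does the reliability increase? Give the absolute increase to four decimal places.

0.1771

R_before = 0.77
R_after = 1 − (1 − 0.77)^2 = 0.9471
ΔR = 0.9471 − 0.77 = 0.1771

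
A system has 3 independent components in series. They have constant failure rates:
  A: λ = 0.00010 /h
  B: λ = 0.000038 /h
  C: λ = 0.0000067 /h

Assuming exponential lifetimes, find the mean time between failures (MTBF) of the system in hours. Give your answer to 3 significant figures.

Series of exponential components: λ_sys = Σ λ_i
λ_sys = 0.00010 + 0.000038 + 0.0000067 = 1.4470e-04 /h
MTBF = 1 / λ_sys = 6910 h

6910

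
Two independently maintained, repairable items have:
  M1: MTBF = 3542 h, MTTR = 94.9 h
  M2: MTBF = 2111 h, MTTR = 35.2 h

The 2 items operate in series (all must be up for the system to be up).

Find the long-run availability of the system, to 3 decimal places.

A(M1) = MTBF/(MTBF+MTTR) = 3542/(3542+94.9) = 0.973906
A(M2) = MTBF/(MTBF+MTTR) = 2111/(2111+35.2) = 0.983599
Series availability: 0.973906 × 0.983599 = 0.958

0.958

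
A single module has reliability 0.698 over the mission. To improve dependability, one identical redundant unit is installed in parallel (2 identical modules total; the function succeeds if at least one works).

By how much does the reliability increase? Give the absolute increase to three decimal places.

0.211

R_before = 0.698
R_after = 1 − (1 − 0.698)^2 = 0.909
ΔR = 0.909 − 0.698 = 0.211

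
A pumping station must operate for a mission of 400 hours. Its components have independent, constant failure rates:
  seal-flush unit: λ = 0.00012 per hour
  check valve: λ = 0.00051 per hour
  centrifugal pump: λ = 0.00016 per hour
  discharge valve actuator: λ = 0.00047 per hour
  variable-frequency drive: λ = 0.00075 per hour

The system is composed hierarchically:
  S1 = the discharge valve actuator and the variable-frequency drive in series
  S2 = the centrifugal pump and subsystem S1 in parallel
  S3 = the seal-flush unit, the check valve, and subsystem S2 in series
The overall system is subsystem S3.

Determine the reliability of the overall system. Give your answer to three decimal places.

0.759

R(seal-flush unit) = exp(−0.00012 × 400) = 0.95313
R(check valve) = exp(−0.00051 × 400) = 0.81546
R(centrifugal pump) = exp(−0.00016 × 400) = 0.93800
R(discharge valve actuator) = exp(−0.00047 × 400) = 0.82861
R(variable-frequency drive) = exp(−0.00075 × 400) = 0.74082
Series (discharge valve actuator and variable-frequency drive): 0.82861 × 0.74082 = 0.61385
Parallel (centrifugal pump and [0.61385]): 1 − (1 − 0.93800)(1 − 0.61385) = 0.97606
Series (seal-flush unit, check valve, and [0.97606]): 0.95313 × 0.81546 × 0.97606 = 0.759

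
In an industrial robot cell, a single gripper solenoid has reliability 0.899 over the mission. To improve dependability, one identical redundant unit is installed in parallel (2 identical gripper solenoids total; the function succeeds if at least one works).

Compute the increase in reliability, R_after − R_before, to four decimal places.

0.0908

R_before = 0.899
R_after = 1 − (1 − 0.899)^2 = 0.9898
ΔR = 0.9898 − 0.899 = 0.0908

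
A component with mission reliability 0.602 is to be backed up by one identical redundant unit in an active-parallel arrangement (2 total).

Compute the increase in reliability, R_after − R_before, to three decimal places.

0.240

R_before = 0.602
R_after = 1 − (1 − 0.602)^2 = 0.842
ΔR = 0.842 − 0.602 = 0.240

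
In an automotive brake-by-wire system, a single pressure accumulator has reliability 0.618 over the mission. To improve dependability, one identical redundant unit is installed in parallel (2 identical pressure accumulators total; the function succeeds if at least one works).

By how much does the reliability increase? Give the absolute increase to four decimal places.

0.2361

R_before = 0.618
R_after = 1 − (1 − 0.618)^2 = 0.8541
ΔR = 0.8541 − 0.618 = 0.2361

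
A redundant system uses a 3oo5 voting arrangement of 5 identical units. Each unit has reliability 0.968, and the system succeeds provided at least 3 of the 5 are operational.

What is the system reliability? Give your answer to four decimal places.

0.9997

R = Σ_{i=3}^{5} C(5,i) p^i (1−p)^{5−i} with p = 0.968
C(5,3)·0.968^3·0.032^2 = 0.009288
C(5,4)·0.968^4·0.032^1 = 0.140482
C(5,5)·0.968^5·0.032^0 = 0.849918
Sum = 0.9997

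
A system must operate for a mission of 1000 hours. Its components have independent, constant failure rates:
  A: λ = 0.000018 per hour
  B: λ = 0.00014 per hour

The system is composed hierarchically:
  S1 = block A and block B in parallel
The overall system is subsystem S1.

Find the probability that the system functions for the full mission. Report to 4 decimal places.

R(A) = exp(−0.000018 × 1000) = 0.982161
R(B) = exp(−0.00014 × 1000) = 0.869358
Parallel (A and B): 1 − (1 − 0.982161)(1 − 0.869358) = 0.9977

0.9977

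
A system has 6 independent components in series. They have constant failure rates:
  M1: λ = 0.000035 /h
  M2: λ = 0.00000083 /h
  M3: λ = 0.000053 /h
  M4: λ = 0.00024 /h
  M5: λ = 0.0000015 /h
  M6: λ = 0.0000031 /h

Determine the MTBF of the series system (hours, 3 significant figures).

Series of exponential components: λ_sys = Σ λ_i
λ_sys = 0.000035 + 0.00000083 + 0.000053 + 0.00024 + 0.0000015 + 0.0000031 = 3.3343e-04 /h
MTBF = 1 / λ_sys = 3000 h

3000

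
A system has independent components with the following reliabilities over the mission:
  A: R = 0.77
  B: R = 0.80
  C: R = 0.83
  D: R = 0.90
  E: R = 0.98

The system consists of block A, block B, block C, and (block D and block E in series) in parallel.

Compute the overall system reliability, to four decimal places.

0.9991

Series (D and E): 0.900000 × 0.980000 = 0.882000
Parallel (A, B, C, and [0.882000]): 1 − (1 − 0.770000)(1 − 0.800000)(1 − 0.830000)(1 − 0.882000) = 0.9991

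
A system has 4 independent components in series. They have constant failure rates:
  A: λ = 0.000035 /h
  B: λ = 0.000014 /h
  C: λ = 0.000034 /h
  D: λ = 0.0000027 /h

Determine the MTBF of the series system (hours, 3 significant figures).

11700

Series of exponential components: λ_sys = Σ λ_i
λ_sys = 0.000035 + 0.000014 + 0.000034 + 0.0000027 = 8.5700e-05 /h
MTBF = 1 / λ_sys = 11700 h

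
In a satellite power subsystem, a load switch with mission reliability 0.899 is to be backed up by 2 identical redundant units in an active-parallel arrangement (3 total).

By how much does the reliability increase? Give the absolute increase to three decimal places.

R_before = 0.899
R_after = 1 − (1 − 0.899)^3 = 0.999
ΔR = 0.999 − 0.899 = 0.100

0.100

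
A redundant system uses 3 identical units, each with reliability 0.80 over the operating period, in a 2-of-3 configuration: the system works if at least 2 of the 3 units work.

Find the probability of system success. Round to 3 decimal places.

R = Σ_{i=2}^{3} C(3,i) p^i (1−p)^{3−i} with p = 0.80
C(3,2)·0.80^2·0.20^1 = 0.38400
C(3,3)·0.80^3·0.20^0 = 0.51200
Sum = 0.896

0.896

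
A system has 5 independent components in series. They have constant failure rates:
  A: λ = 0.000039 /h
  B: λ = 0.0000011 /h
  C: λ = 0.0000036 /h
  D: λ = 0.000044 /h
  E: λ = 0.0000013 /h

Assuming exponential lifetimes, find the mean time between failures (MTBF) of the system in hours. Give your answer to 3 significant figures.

Series of exponential components: λ_sys = Σ λ_i
λ_sys = 0.000039 + 0.0000011 + 0.0000036 + 0.000044 + 0.0000013 = 8.9000e-05 /h
MTBF = 1 / λ_sys = 11200 h

11200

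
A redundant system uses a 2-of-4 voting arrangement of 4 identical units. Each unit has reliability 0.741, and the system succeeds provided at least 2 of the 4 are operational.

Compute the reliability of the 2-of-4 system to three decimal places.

0.944

R = Σ_{i=2}^{4} C(4,i) p^i (1−p)^{4−i} with p = 0.741
C(4,2)·0.741^2·0.259^2 = 0.22100
C(4,3)·0.741^3·0.259^1 = 0.42152
C(4,4)·0.741^4·0.259^0 = 0.30149
Sum = 0.944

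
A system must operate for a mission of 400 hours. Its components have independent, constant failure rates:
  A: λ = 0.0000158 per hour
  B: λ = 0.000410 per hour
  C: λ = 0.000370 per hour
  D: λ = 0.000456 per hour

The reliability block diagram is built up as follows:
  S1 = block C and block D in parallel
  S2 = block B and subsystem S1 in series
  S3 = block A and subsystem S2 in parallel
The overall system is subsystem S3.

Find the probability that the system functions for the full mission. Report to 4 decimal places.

R(A) = exp(−0.0000158 × 400) = 0.993700
R(B) = exp(−0.000410 × 400) = 0.848742
R(C) = exp(−0.000370 × 400) = 0.862431
R(D) = exp(−0.000456 × 400) = 0.833268
Parallel (C and D): 1 − (1 − 0.862431)(1 − 0.833268) = 0.977063
Series (B and [0.977063]): 0.848742 × 0.977063 = 0.829274
Parallel (A and [0.829274]): 1 − (1 − 0.993700)(1 − 0.829274) = 0.9989

0.9989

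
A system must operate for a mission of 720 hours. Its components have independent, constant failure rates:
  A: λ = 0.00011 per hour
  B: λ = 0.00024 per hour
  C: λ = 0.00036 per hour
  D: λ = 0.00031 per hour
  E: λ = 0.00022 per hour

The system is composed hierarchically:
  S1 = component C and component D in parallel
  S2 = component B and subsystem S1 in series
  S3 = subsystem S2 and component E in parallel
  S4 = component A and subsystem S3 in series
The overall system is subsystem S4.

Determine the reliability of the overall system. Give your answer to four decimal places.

0.8972

R(A) = exp(−0.00011 × 720) = 0.923855
R(B) = exp(−0.00024 × 720) = 0.841306
R(C) = exp(−0.00036 × 720) = 0.771669
R(D) = exp(−0.00031 × 720) = 0.799955
R(E) = exp(−0.00022 × 720) = 0.853508
Parallel (C and D): 1 − (1 − 0.771669)(1 − 0.799955) = 0.954324
Series (B and [0.954324]): 0.841306 × 0.954324 = 0.802879
Parallel ([0.802879] and E): 1 − (1 − 0.802879)(1 − 0.853508) = 0.971123
Series (A and [0.971123]): 0.923855 × 0.971123 = 0.8972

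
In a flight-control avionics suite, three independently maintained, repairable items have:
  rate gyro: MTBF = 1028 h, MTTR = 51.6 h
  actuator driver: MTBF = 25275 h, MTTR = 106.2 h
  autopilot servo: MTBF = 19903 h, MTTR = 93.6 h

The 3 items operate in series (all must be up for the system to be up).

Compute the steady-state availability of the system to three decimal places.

A(rate gyro) = MTBF/(MTBF+MTTR) = 1028/(1028+51.6) = 0.952205
A(actuator driver) = MTBF/(MTBF+MTTR) = 25275/(25275+106.2) = 0.995816
A(autopilot servo) = MTBF/(MTBF+MTTR) = 19903/(19903+93.6) = 0.995319
Series availability: 0.952205 × 0.995816 × 0.995319 = 0.944

0.944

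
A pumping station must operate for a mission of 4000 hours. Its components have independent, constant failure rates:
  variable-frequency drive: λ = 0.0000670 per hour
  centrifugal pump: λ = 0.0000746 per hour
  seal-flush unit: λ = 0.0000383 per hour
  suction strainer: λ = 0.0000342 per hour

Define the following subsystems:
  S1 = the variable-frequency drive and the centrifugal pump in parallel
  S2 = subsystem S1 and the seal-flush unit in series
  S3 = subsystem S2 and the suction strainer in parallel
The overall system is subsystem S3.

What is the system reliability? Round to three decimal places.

0.975

R(variable-frequency drive) = exp(−0.0000670 × 4000) = 0.76491
R(centrifugal pump) = exp(−0.0000746 × 4000) = 0.74200
R(seal-flush unit) = exp(−0.0000383 × 4000) = 0.85796
R(suction strainer) = exp(−0.0000342 × 4000) = 0.87214
Parallel (variable-frequency drive and centrifugal pump): 1 − (1 − 0.76491)(1 − 0.74200) = 0.93935
Series ([0.93935] and seal-flush unit): 0.93935 × 0.85796 = 0.80592
Parallel ([0.80592] and suction strainer): 1 − (1 − 0.80592)(1 − 0.87214) = 0.975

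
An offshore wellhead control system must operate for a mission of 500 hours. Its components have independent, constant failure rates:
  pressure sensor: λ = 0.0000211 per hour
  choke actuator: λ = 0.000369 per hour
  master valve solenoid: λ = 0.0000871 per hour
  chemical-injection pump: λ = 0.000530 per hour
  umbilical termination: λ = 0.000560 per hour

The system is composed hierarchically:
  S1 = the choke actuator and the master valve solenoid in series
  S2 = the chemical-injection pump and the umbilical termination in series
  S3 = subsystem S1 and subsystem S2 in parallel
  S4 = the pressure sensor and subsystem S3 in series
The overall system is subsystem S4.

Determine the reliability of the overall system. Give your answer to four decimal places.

R(pressure sensor) = exp(−0.0000211 × 500) = 0.989505
R(choke actuator) = exp(−0.000369 × 500) = 0.831520
R(master valve solenoid) = exp(−0.0000871 × 500) = 0.957385
R(chemical-injection pump) = exp(−0.000530 × 500) = 0.767206
R(umbilical termination) = exp(−0.000560 × 500) = 0.755784
Series (choke actuator and master valve solenoid): 0.831520 × 0.957385 = 0.796085
Series (chemical-injection pump and umbilical termination): 0.767206 × 0.755784 = 0.579842
Parallel ([0.796085] and [0.579842]): 1 − (1 − 0.796085)(1 − 0.579842) = 0.914323
Series (pressure sensor and [0.914323]): 0.989505 × 0.914323 = 0.9047

0.9047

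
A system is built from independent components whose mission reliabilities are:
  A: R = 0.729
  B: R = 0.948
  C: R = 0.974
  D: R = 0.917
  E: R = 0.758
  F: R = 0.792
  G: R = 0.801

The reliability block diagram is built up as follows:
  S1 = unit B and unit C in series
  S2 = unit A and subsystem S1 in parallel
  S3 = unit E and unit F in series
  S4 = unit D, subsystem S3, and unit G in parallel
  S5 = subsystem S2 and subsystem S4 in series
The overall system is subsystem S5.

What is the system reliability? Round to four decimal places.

0.9728

Series (B and C): 0.948000 × 0.974000 = 0.923352
Parallel (A and [0.923352]): 1 − (1 − 0.729000)(1 − 0.923352) = 0.979228
Series (E and F): 0.758000 × 0.792000 = 0.600336
Parallel (D, [0.600336], and G): 1 − (1 − 0.917000)(1 − 0.600336)(1 − 0.801000) = 0.993399
Series ([0.979228] and [0.993399]): 0.979228 × 0.993399 = 0.9728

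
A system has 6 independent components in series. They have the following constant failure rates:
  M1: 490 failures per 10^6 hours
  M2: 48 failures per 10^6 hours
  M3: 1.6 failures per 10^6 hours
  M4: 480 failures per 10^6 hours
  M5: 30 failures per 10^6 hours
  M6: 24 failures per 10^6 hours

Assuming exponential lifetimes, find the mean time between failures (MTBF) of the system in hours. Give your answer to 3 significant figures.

Series of exponential components: λ_sys = Σ λ_i
λ_sys = 0.00049 + 0.000048 + 0.0000016 + 0.00048 + 0.000030 + 0.000024 = 1.0736e-03 /h
MTBF = 1 / λ_sys = 931 h

931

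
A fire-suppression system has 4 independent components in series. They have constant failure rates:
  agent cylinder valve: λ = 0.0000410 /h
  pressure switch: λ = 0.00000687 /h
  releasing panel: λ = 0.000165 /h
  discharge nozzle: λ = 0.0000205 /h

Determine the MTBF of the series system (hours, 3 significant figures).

4290

Series of exponential components: λ_sys = Σ λ_i
λ_sys = 0.0000410 + 0.00000687 + 0.000165 + 0.0000205 = 2.3337e-04 /h
MTBF = 1 / λ_sys = 4290 h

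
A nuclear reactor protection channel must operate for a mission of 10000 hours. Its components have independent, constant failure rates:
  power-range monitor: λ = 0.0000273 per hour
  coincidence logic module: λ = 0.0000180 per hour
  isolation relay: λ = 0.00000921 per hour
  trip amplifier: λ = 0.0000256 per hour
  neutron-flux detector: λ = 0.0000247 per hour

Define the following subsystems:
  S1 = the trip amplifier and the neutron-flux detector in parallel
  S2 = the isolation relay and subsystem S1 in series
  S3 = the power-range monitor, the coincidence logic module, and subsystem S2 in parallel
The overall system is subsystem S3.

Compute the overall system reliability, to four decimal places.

0.9948

R(power-range monitor) = exp(−0.0000273 × 10000) = 0.761093
R(coincidence logic module) = exp(−0.0000180 × 10000) = 0.835270
R(isolation relay) = exp(−0.00000921 × 10000) = 0.912014
R(trip amplifier) = exp(−0.0000256 × 10000) = 0.774142
R(neutron-flux detector) = exp(−0.0000247 × 10000) = 0.781141
Parallel (trip amplifier and neutron-flux detector): 1 − (1 − 0.774142)(1 − 0.781141) = 0.950569
Series (isolation relay and [0.950569]): 0.912014 × 0.950569 = 0.866932
Parallel (power-range monitor, coincidence logic module, and [0.866932]): 1 − (1 − 0.761093)(1 − 0.835270)(1 − 0.866932) = 0.9948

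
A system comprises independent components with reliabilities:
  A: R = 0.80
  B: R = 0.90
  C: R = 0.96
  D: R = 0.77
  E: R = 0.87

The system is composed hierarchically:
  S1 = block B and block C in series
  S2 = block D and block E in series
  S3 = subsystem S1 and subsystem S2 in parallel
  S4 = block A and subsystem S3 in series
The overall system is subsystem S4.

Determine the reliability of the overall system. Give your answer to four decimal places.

0.7641

Series (B and C): 0.900000 × 0.960000 = 0.864000
Series (D and E): 0.770000 × 0.870000 = 0.669900
Parallel ([0.864000] and [0.669900]): 1 − (1 − 0.864000)(1 − 0.669900) = 0.955106
Series (A and [0.955106]): 0.800000 × 0.955106 = 0.7641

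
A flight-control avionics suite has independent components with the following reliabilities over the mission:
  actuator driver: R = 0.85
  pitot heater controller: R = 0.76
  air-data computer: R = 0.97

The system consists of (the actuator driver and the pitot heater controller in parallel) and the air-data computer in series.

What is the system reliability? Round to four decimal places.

Parallel (actuator driver and pitot heater controller): 1 − (1 − 0.850000)(1 − 0.760000) = 0.964000
Series ([0.964000] and air-data computer): 0.964000 × 0.970000 = 0.9351

0.9351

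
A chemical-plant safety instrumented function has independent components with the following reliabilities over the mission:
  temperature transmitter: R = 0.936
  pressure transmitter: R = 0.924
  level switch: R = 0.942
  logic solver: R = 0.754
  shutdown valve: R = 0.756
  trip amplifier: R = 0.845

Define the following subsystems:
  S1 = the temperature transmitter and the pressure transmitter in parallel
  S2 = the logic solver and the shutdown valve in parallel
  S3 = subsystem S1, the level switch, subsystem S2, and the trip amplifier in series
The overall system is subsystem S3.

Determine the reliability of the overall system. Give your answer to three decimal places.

Parallel (temperature transmitter and pressure transmitter): 1 − (1 − 0.93600)(1 − 0.92400) = 0.99514
Parallel (logic solver and shutdown valve): 1 − (1 − 0.75400)(1 − 0.75600) = 0.93998
Series ([0.99514], level switch, [0.93998], and trip amplifier): 0.99514 × 0.94200 × 0.93998 × 0.84500 = 0.745

0.745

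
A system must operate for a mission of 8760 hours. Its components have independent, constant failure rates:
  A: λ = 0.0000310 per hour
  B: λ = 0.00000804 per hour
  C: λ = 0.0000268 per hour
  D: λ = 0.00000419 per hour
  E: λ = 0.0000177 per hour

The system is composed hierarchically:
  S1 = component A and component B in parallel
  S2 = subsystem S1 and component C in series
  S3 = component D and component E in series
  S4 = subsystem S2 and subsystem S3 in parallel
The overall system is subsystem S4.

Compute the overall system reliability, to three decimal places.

R(A) = exp(−0.0000310 × 8760) = 0.76219
R(B) = exp(−0.00000804 × 8760) = 0.93199
R(C) = exp(−0.0000268 × 8760) = 0.79075
R(D) = exp(−0.00000419 × 8760) = 0.96396
R(E) = exp(−0.0000177 × 8760) = 0.85637
Parallel (A and B): 1 − (1 − 0.76219)(1 − 0.93199) = 0.98383
Series ([0.98383] and C): 0.98383 × 0.79075 = 0.77796
Series (D and E): 0.96396 × 0.85637 = 0.82551
Parallel ([0.77796] and [0.82551]): 1 − (1 − 0.77796)(1 − 0.82551) = 0.961

0.961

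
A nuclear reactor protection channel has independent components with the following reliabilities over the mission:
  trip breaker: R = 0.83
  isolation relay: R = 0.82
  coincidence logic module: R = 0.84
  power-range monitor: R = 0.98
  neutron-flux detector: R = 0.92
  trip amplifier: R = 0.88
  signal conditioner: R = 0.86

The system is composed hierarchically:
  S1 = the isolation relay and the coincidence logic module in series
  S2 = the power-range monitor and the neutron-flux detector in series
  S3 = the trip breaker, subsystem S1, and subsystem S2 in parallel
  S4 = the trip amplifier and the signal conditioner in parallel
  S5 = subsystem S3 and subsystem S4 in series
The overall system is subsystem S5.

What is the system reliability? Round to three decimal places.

0.978

Series (isolation relay and coincidence logic module): 0.82000 × 0.84000 = 0.68880
Series (power-range monitor and neutron-flux detector): 0.98000 × 0.92000 = 0.90160
Parallel (trip breaker, [0.68880], and [0.90160]): 1 − (1 − 0.83000)(1 − 0.68880)(1 − 0.90160) = 0.99479
Parallel (trip amplifier and signal conditioner): 1 − (1 − 0.88000)(1 − 0.86000) = 0.98320
Series ([0.99479] and [0.98320]): 0.99479 × 0.98320 = 0.978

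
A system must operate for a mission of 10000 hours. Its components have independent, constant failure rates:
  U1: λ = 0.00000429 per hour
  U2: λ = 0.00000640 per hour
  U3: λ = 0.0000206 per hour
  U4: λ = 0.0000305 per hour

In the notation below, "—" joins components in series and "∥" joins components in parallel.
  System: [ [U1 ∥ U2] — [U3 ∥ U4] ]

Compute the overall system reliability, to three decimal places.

R(U1) = exp(−0.00000429 × 10000) = 0.95801
R(U2) = exp(−0.00000640 × 10000) = 0.93800
R(U3) = exp(−0.0000206 × 10000) = 0.81383
R(U4) = exp(−0.0000305 × 10000) = 0.73712
Parallel (U1 and U2): 1 − (1 − 0.95801)(1 − 0.93800) = 0.99740
Parallel (U3 and U4): 1 − (1 − 0.81383)(1 − 0.73712) = 0.95106
Series ([0.99740] and [0.95106]): 0.99740 × 0.95106 = 0.949

0.949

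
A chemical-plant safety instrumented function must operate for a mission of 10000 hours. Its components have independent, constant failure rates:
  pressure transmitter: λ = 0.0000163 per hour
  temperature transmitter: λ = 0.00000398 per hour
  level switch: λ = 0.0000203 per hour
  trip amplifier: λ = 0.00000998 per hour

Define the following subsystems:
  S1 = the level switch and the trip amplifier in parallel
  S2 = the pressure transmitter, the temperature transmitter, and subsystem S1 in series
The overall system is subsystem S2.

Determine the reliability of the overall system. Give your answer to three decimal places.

R(pressure transmitter) = exp(−0.0000163 × 10000) = 0.84959
R(temperature transmitter) = exp(−0.00000398 × 10000) = 0.96098
R(level switch) = exp(−0.0000203 × 10000) = 0.81628
R(trip amplifier) = exp(−0.00000998 × 10000) = 0.90502
Parallel (level switch and trip amplifier): 1 − (1 − 0.81628)(1 − 0.90502) = 0.98255
Series (pressure transmitter, temperature transmitter, and [0.98255]): 0.84959 × 0.96098 × 0.98255 = 0.802

0.802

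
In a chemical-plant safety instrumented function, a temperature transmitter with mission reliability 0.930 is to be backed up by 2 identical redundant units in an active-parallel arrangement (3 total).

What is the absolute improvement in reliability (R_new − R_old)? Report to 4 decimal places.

0.0697

R_before = 0.930
R_after = 1 − (1 − 0.930)^3 = 0.9997
ΔR = 0.9997 − 0.930 = 0.0697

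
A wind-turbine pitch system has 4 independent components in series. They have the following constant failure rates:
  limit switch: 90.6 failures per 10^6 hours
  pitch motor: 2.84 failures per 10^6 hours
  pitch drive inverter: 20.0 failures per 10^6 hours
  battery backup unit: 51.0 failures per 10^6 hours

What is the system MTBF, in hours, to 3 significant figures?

6080

Series of exponential components: λ_sys = Σ λ_i
λ_sys = 0.0000906 + 0.00000284 + 0.0000200 + 0.0000510 = 1.6444e-04 /h
MTBF = 1 / λ_sys = 6080 h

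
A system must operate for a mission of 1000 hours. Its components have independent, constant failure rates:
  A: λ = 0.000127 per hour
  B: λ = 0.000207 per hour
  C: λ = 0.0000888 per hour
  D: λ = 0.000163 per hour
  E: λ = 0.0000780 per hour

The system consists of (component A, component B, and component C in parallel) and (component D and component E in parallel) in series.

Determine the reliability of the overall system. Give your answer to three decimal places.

0.987

R(A) = exp(−0.000127 × 1000) = 0.88073
R(B) = exp(−0.000207 × 1000) = 0.81302
R(C) = exp(−0.0000888 × 1000) = 0.91503
R(D) = exp(−0.000163 × 1000) = 0.84959
R(E) = exp(−0.0000780 × 1000) = 0.92496
Parallel (A, B, and C): 1 − (1 − 0.88073)(1 − 0.81302)(1 − 0.91503) = 0.99811
Parallel (D and E): 1 − (1 − 0.84959)(1 − 0.92496) = 0.98871
Series ([0.99811] and [0.98871]): 0.99811 × 0.98871 = 0.987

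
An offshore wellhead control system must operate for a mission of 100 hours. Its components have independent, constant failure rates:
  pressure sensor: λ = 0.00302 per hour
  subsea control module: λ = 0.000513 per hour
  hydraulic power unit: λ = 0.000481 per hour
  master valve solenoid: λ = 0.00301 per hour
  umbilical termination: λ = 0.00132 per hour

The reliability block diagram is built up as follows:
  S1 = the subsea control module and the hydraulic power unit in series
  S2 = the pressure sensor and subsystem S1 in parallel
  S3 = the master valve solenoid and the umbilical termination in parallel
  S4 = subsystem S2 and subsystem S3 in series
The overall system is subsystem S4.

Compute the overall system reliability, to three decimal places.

R(pressure sensor) = exp(−0.00302 × 100) = 0.73934
R(subsea control module) = exp(−0.000513 × 100) = 0.94999
R(hydraulic power unit) = exp(−0.000481 × 100) = 0.95304
R(master valve solenoid) = exp(−0.00301 × 100) = 0.74008
R(umbilical termination) = exp(−0.00132 × 100) = 0.87634
Series (subsea control module and hydraulic power unit): 0.94999 × 0.95304 = 0.90538
Parallel (pressure sensor and [0.90538]): 1 − (1 − 0.73934)(1 − 0.90538) = 0.97534
Parallel (master valve solenoid and umbilical termination): 1 − (1 − 0.74008)(1 − 0.87634) = 0.96786
Series ([0.97534] and [0.96786]): 0.97534 × 0.96786 = 0.944

0.944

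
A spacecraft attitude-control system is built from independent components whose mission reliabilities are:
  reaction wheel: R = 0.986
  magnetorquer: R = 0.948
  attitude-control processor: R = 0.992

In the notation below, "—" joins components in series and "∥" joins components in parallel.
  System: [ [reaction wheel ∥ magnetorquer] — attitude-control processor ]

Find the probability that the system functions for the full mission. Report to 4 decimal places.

0.9913

Parallel (reaction wheel and magnetorquer): 1 − (1 − 0.986000)(1 − 0.948000) = 0.999272
Series ([0.999272] and attitude-control processor): 0.999272 × 0.992000 = 0.9913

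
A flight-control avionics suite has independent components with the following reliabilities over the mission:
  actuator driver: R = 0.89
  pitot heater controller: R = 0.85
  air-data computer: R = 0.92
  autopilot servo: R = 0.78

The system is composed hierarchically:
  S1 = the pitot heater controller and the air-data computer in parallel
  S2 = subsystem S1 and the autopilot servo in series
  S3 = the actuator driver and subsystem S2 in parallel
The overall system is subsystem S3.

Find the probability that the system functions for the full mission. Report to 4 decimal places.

Parallel (pitot heater controller and air-data computer): 1 − (1 − 0.850000)(1 − 0.920000) = 0.988000
Series ([0.988000] and autopilot servo): 0.988000 × 0.780000 = 0.770640
Parallel (actuator driver and [0.770640]): 1 − (1 − 0.890000)(1 − 0.770640) = 0.9748

0.9748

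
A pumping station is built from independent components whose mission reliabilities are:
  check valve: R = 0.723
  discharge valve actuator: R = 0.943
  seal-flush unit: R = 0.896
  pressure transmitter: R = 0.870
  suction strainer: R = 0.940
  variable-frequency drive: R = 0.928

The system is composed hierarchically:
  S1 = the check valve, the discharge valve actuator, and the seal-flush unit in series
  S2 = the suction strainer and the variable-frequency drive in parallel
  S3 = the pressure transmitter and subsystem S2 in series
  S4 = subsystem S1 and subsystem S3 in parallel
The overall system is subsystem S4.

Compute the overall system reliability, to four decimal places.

Series (check valve, discharge valve actuator, and seal-flush unit): 0.723000 × 0.943000 × 0.896000 = 0.610883
Parallel (suction strainer and variable-frequency drive): 1 − (1 − 0.940000)(1 − 0.928000) = 0.995680
Series (pressure transmitter and [0.995680]): 0.870000 × 0.995680 = 0.866242
Parallel ([0.610883] and [0.866242]): 1 − (1 − 0.610883)(1 − 0.866242) = 0.9480

0.9480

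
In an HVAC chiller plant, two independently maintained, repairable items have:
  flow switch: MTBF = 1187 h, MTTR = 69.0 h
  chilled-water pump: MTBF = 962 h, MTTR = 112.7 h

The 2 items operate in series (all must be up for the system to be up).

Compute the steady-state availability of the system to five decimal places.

0.84596

A(flow switch) = MTBF/(MTBF+MTTR) = 1187/(1187+69.0) = 0.945064
A(chilled-water pump) = MTBF/(MTBF+MTTR) = 962/(962+112.7) = 0.895134
Series availability: 0.945064 × 0.895134 = 0.84596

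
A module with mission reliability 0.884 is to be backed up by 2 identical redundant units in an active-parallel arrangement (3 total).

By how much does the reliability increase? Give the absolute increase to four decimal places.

R_before = 0.884
R_after = 1 − (1 − 0.884)^3 = 0.9984
ΔR = 0.9984 − 0.884 = 0.1144

0.1144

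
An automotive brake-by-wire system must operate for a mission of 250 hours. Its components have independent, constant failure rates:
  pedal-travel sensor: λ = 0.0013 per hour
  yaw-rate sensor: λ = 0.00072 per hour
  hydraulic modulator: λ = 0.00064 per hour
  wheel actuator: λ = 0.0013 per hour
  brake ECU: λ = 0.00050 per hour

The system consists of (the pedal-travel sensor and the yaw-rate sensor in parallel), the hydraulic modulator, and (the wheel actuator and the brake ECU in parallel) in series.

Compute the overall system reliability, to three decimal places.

0.787

R(pedal-travel sensor) = exp(−0.0013 × 250) = 0.72253
R(yaw-rate sensor) = exp(−0.00072 × 250) = 0.83527
R(hydraulic modulator) = exp(−0.00064 × 250) = 0.85214
R(wheel actuator) = exp(−0.0013 × 250) = 0.72253
R(brake ECU) = exp(−0.00050 × 250) = 0.88250
Parallel (pedal-travel sensor and yaw-rate sensor): 1 − (1 − 0.72253)(1 − 0.83527) = 0.95429
Parallel (wheel actuator and brake ECU): 1 − (1 − 0.72253)(1 − 0.88250) = 0.96740
Series ([0.95429], hydraulic modulator, and [0.96740]): 0.95429 × 0.85214 × 0.96740 = 0.787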